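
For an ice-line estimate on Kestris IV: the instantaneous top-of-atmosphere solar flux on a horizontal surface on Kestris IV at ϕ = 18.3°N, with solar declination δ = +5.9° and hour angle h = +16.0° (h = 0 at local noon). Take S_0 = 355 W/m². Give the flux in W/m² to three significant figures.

334 W/m²

cos θ_z = sin ϕ sin δ + cos ϕ cos δ cos h = 0.032276 + 0.907812 = 0.940088.
Flux = S_0 · cos θ_z = 355 × 0.940088 = 333.7 W/m².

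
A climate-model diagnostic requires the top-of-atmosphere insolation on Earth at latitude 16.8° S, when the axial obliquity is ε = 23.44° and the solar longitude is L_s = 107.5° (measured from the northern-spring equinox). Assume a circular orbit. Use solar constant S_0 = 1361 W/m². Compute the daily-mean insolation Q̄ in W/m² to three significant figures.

Q̄ ≈ 312 W/m²

Solar declination: sin δ = sin ε · sin L_s = sin 23.44° × sin 107.5° = 0.37938, so δ = +22.295°.
cos h₀ = −tan(-16.8°) tan(+22.295°) = 0.1238, h₀ = 1.4467 rad.
Bracket: h₀ sin ϕ sin δ + cos ϕ cos δ sin h₀ = 1.4467×-0.28903×0.37938 + 0.95732×0.92524×0.99231 = -0.158634 + 0.878939 = 0.720305.
Q̄ = (S_0/π) × [bracket] = (1361/π) × 0.720305 = 312.1 W/m².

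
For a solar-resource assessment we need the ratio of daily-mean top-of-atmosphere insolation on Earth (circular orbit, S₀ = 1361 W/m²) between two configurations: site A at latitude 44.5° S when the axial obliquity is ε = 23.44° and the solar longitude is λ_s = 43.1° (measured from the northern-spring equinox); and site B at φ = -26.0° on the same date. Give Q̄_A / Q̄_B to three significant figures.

Q̄_A / Q̄_B ≈ 0.603

— Configuration A (φ=-44.5°):
Solar declination: sin δ = sin ε · sin λ_s = sin 23.44° × sin 43.1° = 0.27180, so δ = +15.771°.
cos H₀ = −tan(-44.5°) tan(+15.771°) = 0.2775, H₀ = 1.2896 rad.
Bracket: H₀ sin φ sin δ + cos φ cos δ sin H₀ = 1.2896×-0.70091×0.27180 + 0.71325×0.96235×0.96071 = -0.245678 + 0.659428 = 0.413750.
Q̄ = (S₀/π) × [bracket] = (1361/π) × 0.413750 = 179.24 W/m².
— Configuration B (φ=-26.0°):
cos H₀ = −tan(-26.0°) tan(+15.771°) = 0.1378, H₀ = 1.4326 rad.
Bracket: H₀ sin φ sin δ + cos φ cos δ sin H₀ = 1.4326×-0.43837×0.27180 + 0.89879×0.96235×0.99047 = -0.170693 + 0.856708 = 0.686015.
Q̄ = (S₀/π) × [bracket] = (1361/π) × 0.686015 = 297.20 W/m².
Ratio Q̄_A / Q̄_B = 179.24 / 297.20 = 0.6031.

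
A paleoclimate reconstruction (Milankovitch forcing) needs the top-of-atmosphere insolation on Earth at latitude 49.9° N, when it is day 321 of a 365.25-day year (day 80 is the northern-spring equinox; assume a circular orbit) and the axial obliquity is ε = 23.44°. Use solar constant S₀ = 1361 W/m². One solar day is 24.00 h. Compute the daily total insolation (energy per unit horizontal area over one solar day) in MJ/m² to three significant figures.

Solar longitude: λ_s = 360° × (321 − 80)/365.25 = 237.536°.
sin δ = sin 23.44° × sin 237.536° = -0.33563, so δ = -19.611°.
cos H₀ = −tan(+49.9°) tan(-19.611°) = 0.4231, H₀ = 1.1339 rad.
Bracket: H₀ sin φ sin δ + cos φ cos δ sin H₀ = 1.1339×0.76492×-0.33563 + 0.64412×0.94200×0.90608 = -0.291106 + 0.549774 = 0.258668.
Q̄ = (S₀/π) × [bracket] = (1361/π) × 0.258668 = 112.06 W/m².
Daily total = Q̄ × 24.00 h × 3600 s/h = 112.06 × 24.00 × 3600 / 10⁶ = 9.682 MJ/m².

9.68 MJ/m²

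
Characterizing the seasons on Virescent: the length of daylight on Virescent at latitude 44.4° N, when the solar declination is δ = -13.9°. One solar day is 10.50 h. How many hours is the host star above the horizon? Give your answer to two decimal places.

cos h₀ = −tan ϕ · tan δ = −tan(+44.4°) × tan(-13.900°) = 0.2423, so h₀ = 1.3260 rad = 75.97°.
Daylight = 2h₀/(2π) × 10.50 h = (1.3260/π) × 10.50 = 4.43 h.

4.43 h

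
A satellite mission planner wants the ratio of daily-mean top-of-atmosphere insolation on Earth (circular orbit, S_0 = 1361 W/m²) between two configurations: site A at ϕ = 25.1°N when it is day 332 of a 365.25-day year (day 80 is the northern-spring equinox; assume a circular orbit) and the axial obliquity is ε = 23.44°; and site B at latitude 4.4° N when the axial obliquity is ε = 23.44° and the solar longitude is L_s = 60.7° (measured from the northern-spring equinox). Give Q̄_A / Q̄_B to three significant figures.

Q̄_A / Q̄_B ≈ 0.624

— Configuration A (ϕ=+25.1°):
Solar longitude: L_s = 360° × (332 − 80)/365.25 = 248.378°.
sin δ = sin 23.44° × sin 248.378° = -0.36980, so δ = -21.703°.
cos h₀ = −tan(+25.1°) tan(-21.703°) = 0.1864, h₀ = 1.3833 rad.
Bracket: h₀ sin ϕ sin δ + cos ϕ cos δ sin h₀ = 1.3833×0.42420×-0.36980 + 0.90557×0.92911×0.98247 = -0.216997 + 0.826625 = 0.609628.
Q̄ = (S_0/π) × [bracket] = (1361/π) × 0.609628 = 264.10 W/m².
— Configuration B (ϕ=+4.4°):
Solar declination: sin δ = sin ε · sin L_s = sin 23.44° × sin 60.7° = 0.34690, so δ = +20.298°.
cos h₀ = −tan(+4.4°) tan(+20.298°) = -0.0285, h₀ = 1.5993 rad.
Bracket: h₀ sin ϕ sin δ + cos ϕ cos δ sin h₀ = 1.5993×0.07672×0.34690 + 0.99705×0.93790×0.99959 = 0.042564 + 0.934750 = 0.977314.
Q̄ = (S_0/π) × [bracket] = (1361/π) × 0.977314 = 423.39 W/m².
Ratio Q̄_A / Q̄_B = 264.10 / 423.39 = 0.6238.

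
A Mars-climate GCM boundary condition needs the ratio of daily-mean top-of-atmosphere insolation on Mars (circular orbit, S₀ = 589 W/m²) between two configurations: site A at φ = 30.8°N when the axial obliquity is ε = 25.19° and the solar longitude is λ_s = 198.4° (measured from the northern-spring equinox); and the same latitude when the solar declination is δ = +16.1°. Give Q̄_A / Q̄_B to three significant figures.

— Configuration A (φ=+30.8°):
Solar declination: sin δ = sin ε · sin λ_s = sin 25.19° × sin 198.4° = -0.13435, so δ = -7.721°.
cos H₀ = −tan(+30.8°) tan(-7.721°) = 0.0808, H₀ = 1.4899 rad.
Bracket: H₀ sin φ sin δ + cos φ cos δ sin H₀ = 1.4899×0.51204×-0.13435 + 0.85896×0.99093×0.99673 = -0.102494 + 0.848386 = 0.745892.
Q̄ = (S₀/π) × [bracket] = (589/π) × 0.745892 = 139.84 W/m².
— Configuration B (φ=+30.8°):
cos H₀ = −tan(+30.8°) tan(+16.100°) = -0.1721, H₀ = 1.7437 rad.
Bracket: H₀ sin φ sin δ + cos φ cos δ sin H₀ = 1.7437×0.51204×0.27731 + 0.85896×0.96078×0.98509 = 0.247595 + 0.812967 = 1.060562.
Q̄ = (S₀/π) × [bracket] = (589/π) × 1.060562 = 198.84 W/m².
Ratio Q̄_A / Q̄_B = 139.84 / 198.84 = 0.7033.

Q̄_A / Q̄_B ≈ 0.703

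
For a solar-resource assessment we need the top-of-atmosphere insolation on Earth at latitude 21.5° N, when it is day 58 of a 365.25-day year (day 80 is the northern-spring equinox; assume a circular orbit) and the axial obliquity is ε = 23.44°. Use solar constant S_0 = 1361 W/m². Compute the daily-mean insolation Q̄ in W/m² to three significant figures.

Q̄ ≈ 363 W/m²

Solar longitude: L_s = 360° × (58 − 80)/365.25 = -21.684°, i.e. -21.684° + 360° = 338.316°.
sin δ = sin 23.44° × sin 338.316° = -0.14698, so δ = -8.452°.
cos h₀ = −tan(+21.5°) tan(-8.452°) = 0.0585, h₀ = 1.5122 rad.
Bracket: h₀ sin ϕ sin δ + cos ϕ cos δ sin h₀ = 1.5122×0.36650×-0.14698 + 0.93042×0.98914×0.99829 = -0.081459 + 0.918742 = 0.837283.
Q̄ = (S_0/π) × [bracket] = (1361/π) × 0.837283 = 362.7 W/m².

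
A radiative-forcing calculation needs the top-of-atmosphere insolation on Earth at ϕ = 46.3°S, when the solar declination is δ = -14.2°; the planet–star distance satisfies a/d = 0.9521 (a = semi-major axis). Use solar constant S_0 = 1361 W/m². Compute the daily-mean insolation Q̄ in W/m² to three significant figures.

cos h₀ = −tan(-46.3°) tan(-14.200°) = -0.2648, h₀ = 1.8388 rad.
Bracket: h₀ sin ϕ sin δ + cos ϕ cos δ sin h₀ = 1.8388×-0.72297×-0.24531 + 0.69088×0.96945×0.96431 = 0.326114 + 0.645869 = 0.971983.
Inverse-square distance factor (a/d)² = 0.9521² = 0.906494.
Q̄ = (S_0/π) × 0.906494 × [bracket] = (1361/π) × 0.906494 × 0.971983 = 381.7 W/m².

Q̄ ≈ 382 W/m²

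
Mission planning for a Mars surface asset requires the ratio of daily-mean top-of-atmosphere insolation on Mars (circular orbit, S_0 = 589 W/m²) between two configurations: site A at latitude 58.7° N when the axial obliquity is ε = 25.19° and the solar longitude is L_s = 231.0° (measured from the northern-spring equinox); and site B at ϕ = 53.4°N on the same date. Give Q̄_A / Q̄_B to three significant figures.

Q̄_A / Q̄_B ≈ 0.622

— Configuration A (ϕ=+58.7°):
Solar declination: sin δ = sin ε · sin L_s = sin 25.19° × sin 231.0° = -0.33077, so δ = -19.316°.
cos h₀ = −tan(+58.7°) tan(-19.316°) = 0.5765, h₀ = 0.9564 rad.
Bracket: h₀ sin ϕ sin δ + cos ϕ cos δ sin h₀ = 0.9564×0.85446×-0.33077 + 0.51952×0.94371×0.81712 = -0.270307 + 0.400615 = 0.130308.
Q̄ = (S_0/π) × [bracket] = (589/π) × 0.130308 = 24.431 W/m².
— Configuration B (ϕ=+53.4°):
cos h₀ = −tan(+53.4°) tan(-19.316°) = 0.4719, h₀ = 1.0793 rad.
Bracket: h₀ sin ϕ sin δ + cos ϕ cos δ sin h₀ = 1.0793×0.80282×-0.33077 + 0.59622×0.94371×0.88163 = -0.286607 + 0.496057 = 0.209450.
Q̄ = (S_0/π) × [bracket] = (589/π) × 0.209450 = 39.269 W/m².
Ratio Q̄_A / Q̄_B = 24.431 / 39.269 = 0.6221.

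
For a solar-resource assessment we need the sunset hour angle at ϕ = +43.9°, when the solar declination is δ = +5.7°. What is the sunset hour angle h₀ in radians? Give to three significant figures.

h₀ = 1.67 rad

cos h₀ = −tan ϕ · tan δ = −tan(+43.9°) × tan(+5.700°) = -0.0961, so h₀ = 1.6670 rad = 95.51°.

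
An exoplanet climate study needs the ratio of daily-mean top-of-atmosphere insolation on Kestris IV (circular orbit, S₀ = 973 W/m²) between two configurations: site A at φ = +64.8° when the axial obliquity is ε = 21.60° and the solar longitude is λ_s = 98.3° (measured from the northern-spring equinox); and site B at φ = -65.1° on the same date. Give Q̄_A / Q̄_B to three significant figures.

Q̄_A / Q̄_B ≈ 45.6

— Configuration A (φ=+64.8°):
Solar declination: sin δ = sin ε · sin λ_s = sin 21.60° × sin 98.3° = 0.36427, so δ = +21.363°.
cos H₀ = −tan(+64.8°) tan(+21.363°) = -0.8312, H₀ = 2.5521 rad.
Bracket: H₀ sin φ sin δ + cos φ cos δ sin H₀ = 2.5521×0.90483×0.36427 + 0.42578×0.93129×0.55594 = 0.841178 + 0.220444 = 1.061622.
Q̄ = (S₀/π) × [bracket] = (973/π) × 1.061622 = 328.80 W/m².
— Configuration B (φ=-65.1°):
cos H₀ = −tan(-65.1°) tan(+21.363°) = 0.8426, H₀ = 0.5686 rad.
Bracket: H₀ sin φ sin δ + cos φ cos δ sin H₀ = 0.5686×-0.90704×0.36427 + 0.42104×0.93129×0.53847 = -0.187870 + 0.211140 = 0.023270.
Q̄ = (S₀/π) × [bracket] = (973/π) × 0.023270 = 7.2071 W/m².
Ratio Q̄_A / Q̄_B = 328.80 / 7.2071 = 45.62.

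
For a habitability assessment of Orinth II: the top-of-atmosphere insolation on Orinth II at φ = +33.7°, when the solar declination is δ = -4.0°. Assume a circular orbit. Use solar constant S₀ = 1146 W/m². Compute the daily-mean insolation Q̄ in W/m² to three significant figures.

Q̄ ≈ 281 W/m²

cos H₀ = −tan(+33.7°) tan(-4.000°) = 0.0466, H₀ = 1.5241 rad.
Bracket: H₀ sin φ sin δ + cos φ cos δ sin H₀ = 1.5241×0.55484×-0.06976 + 0.83195×0.99756×0.99891 = -0.058991 + 0.829015 = 0.770024.
Q̄ = (S₀/π) × [bracket] = (1146/π) × 0.770024 = 280.9 W/m².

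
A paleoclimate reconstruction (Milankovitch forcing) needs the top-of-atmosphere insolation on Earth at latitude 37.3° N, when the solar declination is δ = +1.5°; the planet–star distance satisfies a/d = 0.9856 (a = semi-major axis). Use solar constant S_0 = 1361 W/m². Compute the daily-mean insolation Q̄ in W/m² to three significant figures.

cos h₀ = −tan(+37.3°) tan(+1.500°) = -0.0199, h₀ = 1.5907 rad.
Bracket: h₀ sin ϕ sin δ + cos ϕ cos δ sin h₀ = 1.5907×0.60599×0.02618 + 0.79547×0.99966×0.99980 = 0.025236 + 0.795041 = 0.820277.
Inverse-square distance factor (a/d)² = 0.9856² = 0.971407.
Q̄ = (S_0/π) × 0.971407 × [bracket] = (1361/π) × 0.971407 × 0.820277 = 345.2 W/m².

Q̄ ≈ 345 W/m²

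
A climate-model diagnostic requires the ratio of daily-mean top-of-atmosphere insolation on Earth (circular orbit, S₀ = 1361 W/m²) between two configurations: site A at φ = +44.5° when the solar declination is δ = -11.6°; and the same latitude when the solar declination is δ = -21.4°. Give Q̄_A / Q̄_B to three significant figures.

— Configuration A (φ=+44.5°):
cos H₀ = −tan(+44.5°) tan(-11.600°) = 0.2017, H₀ = 1.3677 rad.
Bracket: H₀ sin φ sin δ + cos φ cos δ sin H₀ = 1.3677×0.70091×-0.20108 + 0.71325×0.97958×0.97944 = -0.192762 + 0.684320 = 0.491558.
Q̄ = (S₀/π) × [bracket] = (1361/π) × 0.491558 = 212.95 W/m².
— Configuration B (φ=+44.5°):
cos H₀ = −tan(+44.5°) tan(-21.400°) = 0.3851, H₀ = 1.1755 rad.
Bracket: H₀ sin φ sin δ + cos φ cos δ sin H₀ = 1.1755×0.70091×-0.36488 + 0.71325×0.93106×0.92287 = -0.300632 + 0.612858 = 0.312226.
Q̄ = (S₀/π) × [bracket] = (1361/π) × 0.312226 = 135.26 W/m².
Ratio Q̄_A / Q̄_B = 212.95 / 135.26 = 1.574.

Q̄_A / Q̄_B ≈ 1.57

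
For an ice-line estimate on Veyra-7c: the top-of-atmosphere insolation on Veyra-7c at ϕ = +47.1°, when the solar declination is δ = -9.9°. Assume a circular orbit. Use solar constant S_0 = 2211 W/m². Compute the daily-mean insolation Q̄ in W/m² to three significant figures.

Q̄ ≈ 341 W/m²

cos h₀ = −tan(+47.1°) tan(-9.900°) = 0.1878, h₀ = 1.3819 rad.
Bracket: h₀ sin ϕ sin δ + cos ϕ cos δ sin h₀ = 1.3819×0.73254×-0.17193 + 0.68072×0.98511×0.98220 = -0.174044 + 0.658648 = 0.484604.
Q̄ = (S_0/π) × [bracket] = (2211/π) × 0.484604 = 341.1 W/m².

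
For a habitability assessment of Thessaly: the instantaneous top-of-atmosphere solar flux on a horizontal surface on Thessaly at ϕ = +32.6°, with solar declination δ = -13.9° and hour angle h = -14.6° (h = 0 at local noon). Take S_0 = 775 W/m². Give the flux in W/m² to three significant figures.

513 W/m²

cos θ_z = sin ϕ sin δ + cos ϕ cos δ cos h = -0.129428 + 0.791376 = 0.661948.
Flux = S_0 · cos θ_z = 775 × 0.661948 = 513.0 W/m².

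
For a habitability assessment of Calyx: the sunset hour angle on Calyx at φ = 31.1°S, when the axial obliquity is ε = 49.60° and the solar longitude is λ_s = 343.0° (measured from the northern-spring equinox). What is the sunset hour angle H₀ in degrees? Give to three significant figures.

Solar declination: sin δ = sin ε · sin λ_s = sin 49.60° × sin 343.0° = -0.22265, so δ = -12.865°.
cos H₀ = −tan φ · tan δ = −tan(-31.1°) × tan(-12.865°) = -0.1378, so H₀ = 1.7090 rad = 97.92°.

H₀ = 97.9°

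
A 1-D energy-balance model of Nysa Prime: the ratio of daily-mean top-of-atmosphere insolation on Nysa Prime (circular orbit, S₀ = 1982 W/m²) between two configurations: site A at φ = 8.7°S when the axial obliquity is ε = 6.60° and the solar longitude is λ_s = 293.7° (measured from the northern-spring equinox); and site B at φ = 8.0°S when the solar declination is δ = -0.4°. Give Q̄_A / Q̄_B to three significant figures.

— Configuration A (φ=-8.7°):
Solar declination: sin δ = sin ε · sin λ_s = sin 6.60° × sin 293.7° = -0.10524, so δ = -6.041°.
cos H₀ = −tan(-8.7°) tan(-6.041°) = -0.0162, H₀ = 1.5870 rad.
Bracket: H₀ sin φ sin δ + cos φ cos δ sin H₀ = 1.5870×-0.15126×-0.10524 + 0.98849×0.99445×0.99987 = 0.025263 + 0.982876 = 1.008139.
Q̄ = (S₀/π) × [bracket] = (1982/π) × 1.008139 = 636.03 W/m².
— Configuration B (φ=-8.0°):
cos H₀ = −tan(-8.0°) tan(-0.400°) = -0.0010, H₀ = 1.5718 rad.
Bracket: H₀ sin φ sin δ + cos φ cos δ sin H₀ = 1.5718×-0.13917×-0.00698 + 0.99027×0.99998×1.00000 = 0.001527 + 0.990250 = 0.991777.
Q̄ = (S₀/π) × [bracket] = (1982/π) × 0.991777 = 625.70 W/m².
Ratio Q̄_A / Q̄_B = 636.03 / 625.70 = 1.017.

Q̄_A / Q̄_B ≈ 1.02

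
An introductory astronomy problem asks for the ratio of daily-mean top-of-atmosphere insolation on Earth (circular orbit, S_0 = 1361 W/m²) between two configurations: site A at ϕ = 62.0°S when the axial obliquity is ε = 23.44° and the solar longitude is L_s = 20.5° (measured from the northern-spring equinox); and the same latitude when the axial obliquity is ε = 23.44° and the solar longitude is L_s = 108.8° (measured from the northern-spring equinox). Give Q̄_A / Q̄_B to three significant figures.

Q̄_A / Q̄_B ≈ 6.07

— Configuration A (ϕ=-62.0°):
Solar declination: sin δ = sin ε · sin L_s = sin 23.44° × sin 20.5° = 0.13931, so δ = +8.008°.
cos h₀ = −tan(-62.0°) tan(+8.008°) = 0.2646, h₀ = 1.3030 rad.
Bracket: h₀ sin ϕ sin δ + cos ϕ cos δ sin h₀ = 1.3030×-0.88295×0.13931 + 0.46947×0.99025×0.96436 = -0.160274 + 0.448324 = 0.288050.
Q̄ = (S_0/π) × [bracket] = (1361/π) × 0.288050 = 124.79 W/m².
— Configuration B (ϕ=-62.0°):
Solar declination: sin δ = sin ε · sin L_s = sin 23.44° × sin 108.8° = 0.37657, so δ = +22.121°.
cos h₀ = −tan(-62.0°) tan(+22.121°) = 0.7645, h₀ = 0.7005 rad.
Bracket: h₀ sin ϕ sin δ + cos ϕ cos δ sin h₀ = 0.7005×-0.88295×0.37657 + 0.46947×0.92639×0.64463 = -0.232911 + 0.280358 = 0.047447.
Q̄ = (S_0/π) × [bracket] = (1361/π) × 0.047447 = 20.555 W/m².
Ratio Q̄_A / Q̄_B = 124.79 / 20.555 = 6.071.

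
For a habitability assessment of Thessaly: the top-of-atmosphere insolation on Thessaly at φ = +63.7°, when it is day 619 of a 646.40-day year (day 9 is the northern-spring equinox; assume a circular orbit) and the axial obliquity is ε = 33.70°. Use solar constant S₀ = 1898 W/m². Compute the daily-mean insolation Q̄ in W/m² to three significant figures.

Solar longitude: λ_s = 360° × (619 − 9)/646.40 = 339.728°.
sin δ = sin 33.70° × sin 339.728° = -0.19224, so δ = -11.084°.
cos H₀ = −tan(+63.7°) tan(-11.084°) = 0.3964, H₀ = 1.1632 rad.
Bracket: H₀ sin φ sin δ + cos φ cos δ sin H₀ = 1.1632×0.89649×-0.19224 + 0.44307×0.98135×0.91809 = -0.200467 + 0.399192 = 0.198725.
Q̄ = (S₀/π) × [bracket] = (1898/π) × 0.198725 = 120.1 W/m².

Q̄ ≈ 120 W/m²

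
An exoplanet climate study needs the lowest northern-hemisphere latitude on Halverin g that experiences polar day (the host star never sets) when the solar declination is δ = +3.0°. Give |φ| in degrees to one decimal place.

|φ| = 87.0°

Polar day requires cos H₀ = −tan φ tan δ ≤ −1, i.e. tan φ tan δ ≥ 1.
The boundary is |tan φ| · |tan δ| = 1, so |φ| = 90° − |δ| = 90° − 3.0° = 87.0° in the northern hemisphere.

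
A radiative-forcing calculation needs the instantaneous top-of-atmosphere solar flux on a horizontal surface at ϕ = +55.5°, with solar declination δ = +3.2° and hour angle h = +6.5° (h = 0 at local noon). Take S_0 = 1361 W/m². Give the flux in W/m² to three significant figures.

827 W/m²

cos θ_z = sin ϕ sin δ + cos ϕ cos δ cos h = 0.046004 + 0.561888 = 0.607892.
Flux = S_0 · cos θ_z = 1361 × 0.607892 = 827.3 W/m².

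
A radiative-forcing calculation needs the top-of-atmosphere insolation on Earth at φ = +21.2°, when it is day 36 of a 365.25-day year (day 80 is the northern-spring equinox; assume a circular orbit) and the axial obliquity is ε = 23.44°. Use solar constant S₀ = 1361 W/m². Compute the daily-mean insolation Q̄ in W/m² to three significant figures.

Q̄ ≈ 324 W/m²

Solar longitude: λ_s = 360° × (36 − 80)/365.25 = -43.368°, i.e. -43.368° + 360° = 316.632°.
sin δ = sin 23.44° × sin 316.632° = -0.27315, so δ = -15.852°.
cos H₀ = −tan(+21.2°) tan(-15.852°) = 0.1101, H₀ = 1.4604 rad.
Bracket: H₀ sin φ sin δ + cos φ cos δ sin H₀ = 1.4604×0.36162×-0.27315 + 0.93232×0.96197×0.99392 = -0.144253 + 0.891411 = 0.747158.
Q̄ = (S₀/π) × [bracket] = (1361/π) × 0.747158 = 323.7 W/m².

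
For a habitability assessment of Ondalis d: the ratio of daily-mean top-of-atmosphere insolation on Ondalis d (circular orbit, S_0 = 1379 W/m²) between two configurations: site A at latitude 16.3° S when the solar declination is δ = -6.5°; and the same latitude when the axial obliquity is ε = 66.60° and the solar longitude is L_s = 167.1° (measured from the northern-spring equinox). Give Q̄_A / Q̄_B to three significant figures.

— Configuration A (ϕ=-16.3°):
cos h₀ = −tan(-16.3°) tan(-6.500°) = -0.0333, h₀ = 1.6041 rad.
Bracket: h₀ sin ϕ sin δ + cos ϕ cos δ sin h₀ = 1.6041×-0.28067×-0.11320 + 0.95981×0.99357×0.99944 = 0.050965 + 0.953104 = 1.004069.
Q̄ = (S_0/π) × [bracket] = (1379/π) × 1.004069 = 440.74 W/m².
— Configuration B (ϕ=-16.3°):
Solar declination: sin δ = sin ε · sin L_s = sin 66.60° × sin 167.1° = 0.20489, so δ = +11.823°.
cos h₀ = −tan(-16.3°) tan(+11.823°) = 0.0612, h₀ = 1.5095 rad.
Bracket: h₀ sin ϕ sin δ + cos ϕ cos δ sin h₀ = 1.5095×-0.28067×0.20489 + 0.95981×0.97879×0.99812 = -0.086806 + 0.937686 = 0.850880.
Q̄ = (S_0/π) × [bracket] = (1379/π) × 0.850880 = 373.49 W/m².
Ratio Q̄_A / Q̄_B = 440.74 / 373.49 = 1.180.

Q̄_A / Q̄_B ≈ 1.18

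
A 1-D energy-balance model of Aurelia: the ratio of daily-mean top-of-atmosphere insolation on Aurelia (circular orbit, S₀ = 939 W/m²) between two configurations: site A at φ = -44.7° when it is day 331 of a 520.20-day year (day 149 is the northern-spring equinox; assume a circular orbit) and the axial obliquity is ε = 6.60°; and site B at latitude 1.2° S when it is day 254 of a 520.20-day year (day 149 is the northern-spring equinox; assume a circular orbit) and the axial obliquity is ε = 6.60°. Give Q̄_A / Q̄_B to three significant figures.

Q̄_A / Q̄_B ≈ 0.614

— Configuration A (φ=-44.7°):
Solar longitude: λ_s = 360° × (331 − 149)/520.20 = 125.952°.
sin δ = sin 6.60° × sin 125.952° = 0.09304, so δ = +5.339°.
cos H₀ = −tan(-44.7°) tan(+5.339°) = 0.0925, H₀ = 1.4782 rad.
Bracket: H₀ sin φ sin δ + cos φ cos δ sin H₀ = 1.4782×-0.70339×0.09304 + 0.71080×0.99566×0.99572 = -0.096738 + 0.704686 = 0.607948.
Q̄ = (S₀/π) × [bracket] = (939/π) × 0.607948 = 181.71 W/m².
— Configuration B (φ=-1.2°):
Solar longitude: λ_s = 360° × (254 − 149)/520.20 = 72.664°.
sin δ = sin 6.60° × sin 72.664° = 0.10972, so δ = +6.299°.
cos H₀ = −tan(-1.2°) tan(+6.299°) = 0.0023, H₀ = 1.5685 rad.
Bracket: H₀ sin φ sin δ + cos φ cos δ sin H₀ = 1.5685×-0.02094×0.10972 + 0.99978×0.99396×1.00000 = -0.003604 + 0.993741 = 0.990137.
Q̄ = (S₀/π) × [bracket] = (939/π) × 0.990137 = 295.95 W/m².
Ratio Q̄_A / Q̄_B = 181.71 / 295.95 = 0.6140.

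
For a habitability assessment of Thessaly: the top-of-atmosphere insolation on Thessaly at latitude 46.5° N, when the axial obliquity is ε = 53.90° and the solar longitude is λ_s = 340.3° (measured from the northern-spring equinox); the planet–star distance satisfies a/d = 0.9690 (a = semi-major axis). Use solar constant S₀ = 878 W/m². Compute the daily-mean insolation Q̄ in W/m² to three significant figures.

Solar declination: sin δ = sin ε · sin λ_s = sin 53.90° × sin 340.3° = -0.27237, so δ = -15.805°.
cos H₀ = −tan(+46.5°) tan(-15.805°) = 0.2983, H₀ = 1.2679 rad.
Bracket: H₀ sin φ sin δ + cos φ cos δ sin H₀ = 1.2679×0.72537×-0.27237 + 0.68835×0.96219×0.95447 = -0.250498 + 0.632168 = 0.381670.
Inverse-square distance factor (a/d)² = 0.9690² = 0.938961.
Q̄ = (S₀/π) × 0.938961 × [bracket] = (878/π) × 0.938961 × 0.381670 = 100.2 W/m².

Q̄ ≈ 100 W/m²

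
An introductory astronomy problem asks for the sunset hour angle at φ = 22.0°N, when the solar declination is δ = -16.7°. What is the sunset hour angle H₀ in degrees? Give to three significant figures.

H₀ = 83.0°

cos H₀ = −tan φ · tan δ = −tan(+22.0°) × tan(-16.700°) = 0.1212, so H₀ = 1.4493 rad = 83.04°.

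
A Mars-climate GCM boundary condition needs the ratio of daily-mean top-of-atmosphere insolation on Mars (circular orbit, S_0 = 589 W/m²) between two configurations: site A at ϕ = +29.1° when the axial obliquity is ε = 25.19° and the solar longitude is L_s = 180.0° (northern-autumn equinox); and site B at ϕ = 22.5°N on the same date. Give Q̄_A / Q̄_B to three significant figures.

Q̄_A / Q̄_B ≈ 0.946

— Configuration A (ϕ=+29.1°):
Solar declination: sin δ = sin ε · sin L_s = sin 25.19° × sin 180.0° = 0.00000, so δ = +0.000°.
cos h₀ = −tan(+29.1°) tan(+0.000°) = -0.0000, h₀ = 1.5708 rad.
Bracket: h₀ sin ϕ sin δ + cos ϕ cos δ sin h₀ = 1.5708×0.48634×0.00000 + 0.87377×1.00000×1.00000 = 0.000000 + 0.873770 = 0.873770.
Q̄ = (S_0/π) × [bracket] = (589/π) × 0.873770 = 163.82 W/m².
— Configuration B (ϕ=+22.5°):
cos h₀ = −tan(+22.5°) tan(+0.000°) = -0.0000, h₀ = 1.5708 rad.
Bracket: h₀ sin ϕ sin δ + cos ϕ cos δ sin h₀ = 1.5708×0.38268×0.00000 + 0.92388×1.00000×1.00000 = 0.000000 + 0.923880 = 0.923880.
Q̄ = (S_0/π) × [bracket] = (589/π) × 0.923880 = 173.21 W/m².
Ratio Q̄_A / Q̄_B = 163.82 / 173.21 = 0.9458.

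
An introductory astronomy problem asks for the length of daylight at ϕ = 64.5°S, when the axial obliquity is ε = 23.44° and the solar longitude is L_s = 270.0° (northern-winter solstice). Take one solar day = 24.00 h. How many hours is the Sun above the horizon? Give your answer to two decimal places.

Solar declination: sin δ = sin ε · sin L_s = sin 23.44° × sin 270.0° = -0.39779, so δ = -23.440°.
cos h₀ = −tan ϕ · tan δ = −tan(-64.5°) × tan(-23.440°) = -0.9090, so h₀ = 2.7117 rad = 155.37°.
Daylight = 2h₀/(2π) × 24.00 h = (2.7117/π) × 24.00 = 20.72 h.

20.72 h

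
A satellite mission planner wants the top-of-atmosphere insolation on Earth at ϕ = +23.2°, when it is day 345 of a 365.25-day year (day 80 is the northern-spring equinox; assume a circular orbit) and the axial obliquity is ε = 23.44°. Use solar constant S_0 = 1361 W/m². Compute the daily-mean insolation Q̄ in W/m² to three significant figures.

Solar longitude: L_s = 360° × (345 − 80)/365.25 = 261.191°.
sin δ = sin 23.44° × sin 261.191° = -0.39310, so δ = -23.147°.
cos h₀ = −tan(+23.2°) tan(-23.147°) = 0.1832, h₀ = 1.3865 rad.
Bracket: h₀ sin ϕ sin δ + cos ϕ cos δ sin h₀ = 1.3865×0.39394×-0.39310 + 0.91914×0.91950×0.98307 = -0.214710 + 0.830841 = 0.616131.
Q̄ = (S_0/π) × [bracket] = (1361/π) × 0.616131 = 266.9 W/m².

Q̄ ≈ 267 W/m²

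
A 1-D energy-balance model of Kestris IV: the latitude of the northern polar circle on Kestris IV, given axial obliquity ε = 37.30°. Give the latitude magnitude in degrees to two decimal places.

52.70°

The polar circle is the lowest latitude that experiences at least one full rotation of continuous daylight at the northern-summer solstice; it lies at |φ| = 90° − ε = 90° − 37.30° = 52.70°.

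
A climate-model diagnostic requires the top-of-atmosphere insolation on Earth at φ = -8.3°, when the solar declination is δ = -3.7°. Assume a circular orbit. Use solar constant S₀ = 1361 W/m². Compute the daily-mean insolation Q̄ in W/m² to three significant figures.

Q̄ ≈ 434 W/m²

cos H₀ = −tan(-8.3°) tan(-3.700°) = -0.0094, H₀ = 1.5802 rad.
Bracket: H₀ sin φ sin δ + cos φ cos δ sin H₀ = 1.5802×-0.14436×-0.06453 + 0.98953×0.99792×0.99996 = 0.014720 + 0.987432 = 1.002152.
Q̄ = (S₀/π) × [bracket] = (1361/π) × 1.002152 = 434.2 W/m².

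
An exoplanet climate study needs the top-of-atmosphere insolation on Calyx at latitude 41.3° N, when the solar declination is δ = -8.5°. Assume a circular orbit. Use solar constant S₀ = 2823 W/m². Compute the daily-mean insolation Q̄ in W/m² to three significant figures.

Q̄ ≈ 536 W/m²

cos H₀ = −tan(+41.3°) tan(-8.500°) = 0.1313, H₀ = 1.4391 rad.
Bracket: H₀ sin φ sin δ + cos φ cos δ sin H₀ = 1.4391×0.66000×-0.14781 + 0.75126×0.98902×0.99134 = -0.140391 + 0.736577 = 0.596186.
Q̄ = (S₀/π) × [bracket] = (2823/π) × 0.596186 = 535.7 W/m².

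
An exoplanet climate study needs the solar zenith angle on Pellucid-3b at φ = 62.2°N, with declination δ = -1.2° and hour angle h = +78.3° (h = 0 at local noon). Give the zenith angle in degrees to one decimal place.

θ_z = 85.6°

cos θ_z = sin φ sin δ + cos φ cos δ cos h = -0.018525 + 0.094557 = 0.076032.
θ_z = arccos(0.076032) = 85.6°.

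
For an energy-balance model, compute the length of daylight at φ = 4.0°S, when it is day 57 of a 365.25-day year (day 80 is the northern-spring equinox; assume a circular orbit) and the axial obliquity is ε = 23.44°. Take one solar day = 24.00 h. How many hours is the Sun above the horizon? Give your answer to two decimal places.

12.08 h

Solar longitude: λ_s = 360° × (57 − 80)/365.25 = -22.669°, i.e. -22.669° + 360° = 337.331°.
sin δ = sin 23.44° × sin 337.331° = -0.15331, so δ = -8.819°.
cos H₀ = −tan φ · tan δ = −tan(-4.0°) × tan(-8.819°) = -0.0108, so H₀ = 1.5816 rad = 90.62°.
Daylight = 2H₀/(2π) × 24.00 h = (1.5816/π) × 24.00 = 12.08 h.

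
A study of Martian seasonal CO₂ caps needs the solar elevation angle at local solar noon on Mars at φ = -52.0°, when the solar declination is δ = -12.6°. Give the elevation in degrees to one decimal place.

50.6°

At local noon the hour angle is zero, so the zenith angle equals |φ − δ| = |-52.0° − (-12.600°)| = 39.400°.
Elevation = 90° − 39.400° = 50.6°.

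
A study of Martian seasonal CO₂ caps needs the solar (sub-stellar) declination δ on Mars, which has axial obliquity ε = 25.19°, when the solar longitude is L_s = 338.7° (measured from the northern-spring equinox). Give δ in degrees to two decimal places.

δ = -8.89°

sin δ = sin ε · sin L_s = sin 25.19° × sin 338.7° = -0.154607.
δ = arcsin(-0.154607) = -8.89°.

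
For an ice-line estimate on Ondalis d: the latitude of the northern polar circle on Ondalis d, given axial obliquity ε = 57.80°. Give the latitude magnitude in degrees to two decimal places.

The polar circle is the lowest latitude that experiences at least one full rotation of continuous daylight at the northern-summer solstice; it lies at |ϕ| = 90° − ε = 90° − 57.80° = 32.20°.

32.20°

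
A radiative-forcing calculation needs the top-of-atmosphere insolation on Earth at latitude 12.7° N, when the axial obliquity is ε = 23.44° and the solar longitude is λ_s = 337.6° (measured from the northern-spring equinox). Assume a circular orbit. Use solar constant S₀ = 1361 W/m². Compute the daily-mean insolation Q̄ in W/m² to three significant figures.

Solar declination: sin δ = sin ε · sin λ_s = sin 23.44° × sin 337.6° = -0.15159, so δ = -8.719°.
cos H₀ = −tan(+12.7°) tan(-8.719°) = 0.0346, H₀ = 1.5362 rad.
Bracket: H₀ sin φ sin δ + cos φ cos δ sin H₀ = 1.5362×0.21985×-0.15159 + 0.97553×0.98844×0.99940 = -0.051197 + 0.963674 = 0.912477.
Q̄ = (S₀/π) × [bracket] = (1361/π) × 0.912477 = 395.3 W/m².

Q̄ ≈ 395 W/m²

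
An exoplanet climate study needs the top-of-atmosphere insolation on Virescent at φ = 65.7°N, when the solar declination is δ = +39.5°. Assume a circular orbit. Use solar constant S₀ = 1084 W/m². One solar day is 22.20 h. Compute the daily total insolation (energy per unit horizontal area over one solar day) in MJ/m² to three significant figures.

50.2 MJ/m²

cos H₀ = −tan(+65.7°) tan(+39.500°) = -1.8257 ≤ −1 ⇒ polar day, H₀ = π.
Bracket: H₀ sin φ sin δ + cos φ cos δ sin H₀ = 3.1416×0.91140×0.63608 + 0.41151×0.77162×0.00000 = 1.821259 + 0.000000 = 1.821259.
Q̄ = (S₀/π) × [bracket] = (1084/π) × 1.821259 = 628.42 W/m².
Daily total = Q̄ × 22.20 h × 3600 s/h = 628.42 × 22.20 × 3600 / 10⁶ = 50.22 MJ/m².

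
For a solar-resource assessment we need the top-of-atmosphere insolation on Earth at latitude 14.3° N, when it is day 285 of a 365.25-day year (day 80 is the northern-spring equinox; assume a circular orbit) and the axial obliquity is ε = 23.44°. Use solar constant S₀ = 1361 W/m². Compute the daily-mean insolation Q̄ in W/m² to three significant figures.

Q̄ ≈ 390 W/m²

Solar longitude: λ_s = 360° × (285 − 80)/365.25 = 202.053°.
sin δ = sin 23.44° × sin 202.053° = -0.14936, so δ = -8.590°.
cos H₀ = −tan(+14.3°) tan(-8.590°) = 0.0385, H₀ = 1.5323 rad.
Bracket: H₀ sin φ sin δ + cos φ cos δ sin H₀ = 1.5323×0.24700×-0.14936 + 0.96902×0.98878×0.99926 = -0.056529 + 0.957439 = 0.900910.
Q̄ = (S₀/π) × [bracket] = (1361/π) × 0.900910 = 390.3 W/m².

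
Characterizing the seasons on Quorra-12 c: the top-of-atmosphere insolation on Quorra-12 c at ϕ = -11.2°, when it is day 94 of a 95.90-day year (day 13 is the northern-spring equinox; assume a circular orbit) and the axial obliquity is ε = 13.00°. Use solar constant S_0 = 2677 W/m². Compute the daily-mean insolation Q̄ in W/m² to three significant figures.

Solar longitude: L_s = 360° × (94 − 13)/95.90 = 304.067°.
sin δ = sin 13.00° × sin 304.067° = -0.18635, so δ = -10.740°.
cos h₀ = −tan(-11.2°) tan(-10.740°) = -0.0376, h₀ = 1.6084 rad.
Bracket: h₀ sin ϕ sin δ + cos ϕ cos δ sin h₀ = 1.6084×-0.19423×-0.18635 + 0.98096×0.98248×0.99929 = 0.058216 + 0.963089 = 1.021305.
Q̄ = (S_0/π) × [bracket] = (2677/π) × 1.021305 = 870.3 W/m².

Q̄ ≈ 870 W/m²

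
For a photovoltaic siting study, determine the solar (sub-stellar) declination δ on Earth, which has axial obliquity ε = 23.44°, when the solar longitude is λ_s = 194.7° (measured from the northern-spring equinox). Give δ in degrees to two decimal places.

δ = -5.79°

sin δ = sin ε · sin λ_s = sin 23.44° × sin 194.7° = -0.100942.
δ = arcsin(-0.100942) = -5.79°.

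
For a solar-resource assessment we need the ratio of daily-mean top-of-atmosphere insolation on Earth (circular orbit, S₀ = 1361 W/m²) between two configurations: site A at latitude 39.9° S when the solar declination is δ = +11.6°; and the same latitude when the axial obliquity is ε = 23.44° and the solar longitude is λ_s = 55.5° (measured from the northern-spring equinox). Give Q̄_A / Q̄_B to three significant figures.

Q̄_A / Q̄_B ≈ 1.32

— Configuration A (φ=-39.9°):
cos H₀ = −tan(-39.9°) tan(+11.600°) = 0.1716, H₀ = 1.3983 rad.
Bracket: H₀ sin φ sin δ + cos φ cos δ sin H₀ = 1.3983×-0.64145×0.20108 + 0.76717×0.97958×0.98516 = -0.180357 + 0.740352 = 0.559995.
Q̄ = (S₀/π) × [bracket] = (1361/π) × 0.559995 = 242.60 W/m².
— Configuration B (φ=-39.9°):
Solar declination: sin δ = sin ε · sin λ_s = sin 23.44° × sin 55.5° = 0.32783, so δ = +19.137°.
cos H₀ = −tan(-39.9°) tan(+19.137°) = 0.2901, H₀ = 1.2764 rad.
Bracket: H₀ sin φ sin δ + cos φ cos δ sin H₀ = 1.2764×-0.64145×0.32783 + 0.76717×0.94474×0.95698 = -0.268410 + 0.693596 = 0.425186.
Q̄ = (S₀/π) × [bracket] = (1361/π) × 0.425186 = 184.20 W/m².
Ratio Q̄_A / Q̄_B = 242.60 / 184.20 = 1.317.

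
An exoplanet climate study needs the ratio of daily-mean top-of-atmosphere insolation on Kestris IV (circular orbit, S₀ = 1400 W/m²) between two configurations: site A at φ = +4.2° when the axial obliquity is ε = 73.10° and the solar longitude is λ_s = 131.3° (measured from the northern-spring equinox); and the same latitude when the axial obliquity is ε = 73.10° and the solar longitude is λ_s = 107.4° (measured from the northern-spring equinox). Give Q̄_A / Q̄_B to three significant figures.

— Configuration A (φ=+4.2°):
Solar declination: sin δ = sin ε · sin λ_s = sin 73.10° × sin 131.3° = 0.71882, so δ = +45.957°.
cos H₀ = −tan(+4.2°) tan(+45.957°) = -0.0759, H₀ = 1.6468 rad.
Bracket: H₀ sin φ sin δ + cos φ cos δ sin H₀ = 1.6468×0.07324×0.71882 + 0.99731×0.69520×0.99711 = 0.086698 + 0.691326 = 0.778024.
Q̄ = (S₀/π) × [bracket] = (1400/π) × 0.778024 = 346.71 W/m².
— Configuration B (φ=+4.2°):
Solar declination: sin δ = sin ε · sin λ_s = sin 73.10° × sin 107.4° = 0.91303, so δ = +65.928°.
cos H₀ = −tan(+4.2°) tan(+65.928°) = -0.1644, H₀ = 1.7359 rad.
Bracket: H₀ sin φ sin δ + cos φ cos δ sin H₀ = 1.7359×0.07324×0.91303 + 0.99731×0.40789×0.98640 = 0.116080 + 0.401260 = 0.517340.
Q̄ = (S₀/π) × [bracket] = (1400/π) × 0.517340 = 230.54 W/m².
Ratio Q̄_A / Q̄_B = 346.71 / 230.54 = 1.504.

Q̄_A / Q̄_B ≈ 1.50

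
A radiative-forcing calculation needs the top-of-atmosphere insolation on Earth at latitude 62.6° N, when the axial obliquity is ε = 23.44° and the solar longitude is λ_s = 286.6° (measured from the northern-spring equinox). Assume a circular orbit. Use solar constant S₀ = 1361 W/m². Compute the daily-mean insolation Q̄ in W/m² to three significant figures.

Solar declination: sin δ = sin ε · sin λ_s = sin 23.44° × sin 286.6° = -0.38121, so δ = -22.409°.
cos H₀ = −tan(+62.6°) tan(-22.409°) = 0.7955, H₀ = 0.6510 rad.
Bracket: H₀ sin φ sin δ + cos φ cos δ sin H₀ = 0.6510×0.88782×-0.38121 + 0.46020×0.92449×0.60596 = -0.220328 + 0.257806 = 0.037478.
Q̄ = (S₀/π) × [bracket] = (1361/π) × 0.037478 = 16.24 W/m².

Q̄ ≈ 16.2 W/m²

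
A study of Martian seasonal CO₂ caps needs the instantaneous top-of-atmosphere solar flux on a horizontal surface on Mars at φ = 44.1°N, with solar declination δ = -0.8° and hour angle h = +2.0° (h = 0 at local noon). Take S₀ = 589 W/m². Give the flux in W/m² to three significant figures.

417 W/m²

cos θ_z = sin φ sin δ + cos φ cos δ cos h = -0.009716 + 0.717619 = 0.707903.
Flux = S₀ · cos θ_z = 589 × 0.707903 = 417.0 W/m².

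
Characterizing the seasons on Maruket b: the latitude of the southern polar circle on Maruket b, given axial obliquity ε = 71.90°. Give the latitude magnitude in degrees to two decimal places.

The polar circle is the lowest latitude that experiences at least one full rotation of continuous darkness at the northern-summer solstice; it lies at |φ| = 90° − ε = 90° − 71.90° = 18.10°.

18.10°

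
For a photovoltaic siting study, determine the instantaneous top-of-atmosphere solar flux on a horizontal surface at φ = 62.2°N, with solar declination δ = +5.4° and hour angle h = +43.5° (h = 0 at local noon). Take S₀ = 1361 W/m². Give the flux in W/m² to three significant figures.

572 W/m²

cos θ_z = sin φ sin δ + cos φ cos δ cos h = 0.083246 + 0.336804 = 0.420050.
Flux = S₀ · cos θ_z = 1361 × 0.420050 = 571.7 W/m².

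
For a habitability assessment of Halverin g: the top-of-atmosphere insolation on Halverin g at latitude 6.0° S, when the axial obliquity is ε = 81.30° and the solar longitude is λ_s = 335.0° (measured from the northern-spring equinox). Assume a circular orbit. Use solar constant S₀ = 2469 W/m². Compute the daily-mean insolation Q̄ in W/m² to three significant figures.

Q̄ ≈ 765 W/m²

Solar declination: sin δ = sin ε · sin λ_s = sin 81.30° × sin 335.0° = -0.41776, so δ = -24.693°.
cos H₀ = −tan(-6.0°) tan(-24.693°) = -0.0483, H₀ = 1.6191 rad.
Bracket: H₀ sin φ sin δ + cos φ cos δ sin H₀ = 1.6191×-0.10453×-0.41776 + 0.99452×0.90856×0.99883 = 0.070704 + 0.902524 = 0.973228.
Q̄ = (S₀/π) × [bracket] = (2469/π) × 0.973228 = 764.9 W/m².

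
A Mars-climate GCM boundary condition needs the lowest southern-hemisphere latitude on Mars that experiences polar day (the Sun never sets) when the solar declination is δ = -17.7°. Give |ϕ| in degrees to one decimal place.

|ϕ| = 72.3°

Polar day requires cos h₀ = −tan ϕ tan δ ≤ −1, i.e. tan ϕ tan δ ≥ 1.
The boundary is |tan ϕ| · |tan δ| = 1, so |ϕ| = 90° − |δ| = 90° − 17.7° = 72.3° in the southern hemisphere.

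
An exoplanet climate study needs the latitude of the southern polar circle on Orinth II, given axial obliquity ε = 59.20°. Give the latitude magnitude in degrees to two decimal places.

30.80°

The polar circle is the lowest latitude that experiences at least one full rotation of continuous darkness at the northern-summer solstice; it lies at |φ| = 90° − ε = 90° − 59.20° = 30.80°.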